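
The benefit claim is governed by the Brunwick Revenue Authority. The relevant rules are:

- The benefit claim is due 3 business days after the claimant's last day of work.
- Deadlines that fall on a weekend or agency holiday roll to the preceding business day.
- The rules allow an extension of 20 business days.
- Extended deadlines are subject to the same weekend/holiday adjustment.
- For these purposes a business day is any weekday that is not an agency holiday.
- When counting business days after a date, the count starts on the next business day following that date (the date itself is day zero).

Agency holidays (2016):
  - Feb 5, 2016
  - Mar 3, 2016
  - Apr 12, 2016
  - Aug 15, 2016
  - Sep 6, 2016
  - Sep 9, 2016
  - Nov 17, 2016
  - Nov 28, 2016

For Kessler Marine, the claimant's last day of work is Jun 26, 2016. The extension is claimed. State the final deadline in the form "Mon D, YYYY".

Jul 27, 2016

3 business days after Jun 26, 2016, excluding weekends and holidays, is Jun 29, 2016.
Since Jun 29, 2016 is a Wednesday and not a holiday, the date is unchanged.
The 20-business-day extension runs from Jun 29, 2016 to Jul 27, 2016.
Jul 27, 2016 is a Wednesday and not a listed holiday, so it stands.
Deadline: Jul 27, 2016.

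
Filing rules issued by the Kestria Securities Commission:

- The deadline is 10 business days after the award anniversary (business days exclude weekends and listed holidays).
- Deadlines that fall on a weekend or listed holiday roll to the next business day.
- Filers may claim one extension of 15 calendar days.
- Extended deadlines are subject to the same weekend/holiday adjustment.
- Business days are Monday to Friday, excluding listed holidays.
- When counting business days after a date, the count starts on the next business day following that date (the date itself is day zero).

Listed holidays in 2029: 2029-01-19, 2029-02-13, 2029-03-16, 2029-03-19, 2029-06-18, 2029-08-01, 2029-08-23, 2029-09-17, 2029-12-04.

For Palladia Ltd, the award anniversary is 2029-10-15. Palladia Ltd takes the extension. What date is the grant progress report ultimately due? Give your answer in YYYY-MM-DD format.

2029-11-13

10 business days after 2029-10-15, excluding weekends and holidays, is 2029-10-29.
2029-10-29 falls on a Monday, which is a business day, so no adjustment is needed.
Add the 15 calendar-day extension to 2029-10-29: 2029-11-13.
Since 2029-11-13 is a Tuesday and not a holiday, the date is unchanged.
So the filing is due 2029-11-13.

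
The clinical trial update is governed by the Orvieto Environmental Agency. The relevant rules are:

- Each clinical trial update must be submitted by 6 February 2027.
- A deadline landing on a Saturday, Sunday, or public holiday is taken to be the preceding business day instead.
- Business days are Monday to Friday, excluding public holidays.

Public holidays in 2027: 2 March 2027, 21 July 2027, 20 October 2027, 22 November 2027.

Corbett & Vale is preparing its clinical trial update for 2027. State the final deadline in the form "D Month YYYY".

5 February 2027

The stated deadline is 6 February 2027.
Because 6 February 2027 is a Saturday, the deadline becomes 5 February 2027 (Friday).
Deadline: 5 February 2027.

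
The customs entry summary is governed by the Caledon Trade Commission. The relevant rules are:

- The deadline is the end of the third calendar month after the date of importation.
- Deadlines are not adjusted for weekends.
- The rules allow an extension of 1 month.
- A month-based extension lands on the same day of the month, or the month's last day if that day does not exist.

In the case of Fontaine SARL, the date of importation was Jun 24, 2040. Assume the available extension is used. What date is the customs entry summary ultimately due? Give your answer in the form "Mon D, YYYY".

3 months after Jun 24, 2040 falls in September 2040; the last day of that month is Sep 30, 2040.
No adjustment is made for weekends or holidays, so Sep 30, 2040 stands.
Add 1 month to Sep 30, 2040: Oct 30, 2040.
No adjustment is made for weekends or holidays, so Oct 30, 2040 stands.
The final due date is Oct 30, 2040.

Oct 30, 2040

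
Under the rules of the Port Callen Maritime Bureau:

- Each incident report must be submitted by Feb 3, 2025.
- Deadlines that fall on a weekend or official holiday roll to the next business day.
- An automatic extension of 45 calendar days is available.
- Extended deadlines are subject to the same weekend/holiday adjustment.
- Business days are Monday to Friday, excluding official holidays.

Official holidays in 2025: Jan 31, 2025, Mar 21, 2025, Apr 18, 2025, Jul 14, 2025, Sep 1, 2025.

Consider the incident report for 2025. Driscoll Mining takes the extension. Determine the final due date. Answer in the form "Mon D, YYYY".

Mar 20, 2025

The statutory due date is Feb 3, 2025.
Feb 3, 2025 is a Monday and not a listed holiday, so it stands.
The 45-calendar-day extension moves the deadline from Feb 3, 2025 to Mar 20, 2025.
Mar 20, 2025 (Thursday) is already a business day.
Deadline: Mar 20, 2025.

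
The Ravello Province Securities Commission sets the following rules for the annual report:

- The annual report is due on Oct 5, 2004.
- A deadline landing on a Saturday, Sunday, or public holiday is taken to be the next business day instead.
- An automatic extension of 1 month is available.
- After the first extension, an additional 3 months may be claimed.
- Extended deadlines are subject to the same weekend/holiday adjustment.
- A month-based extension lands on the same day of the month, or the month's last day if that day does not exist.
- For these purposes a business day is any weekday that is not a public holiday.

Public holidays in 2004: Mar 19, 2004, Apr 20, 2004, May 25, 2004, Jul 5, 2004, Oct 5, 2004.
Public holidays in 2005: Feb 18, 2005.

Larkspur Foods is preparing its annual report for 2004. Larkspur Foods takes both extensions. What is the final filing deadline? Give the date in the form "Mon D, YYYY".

Feb 8, 2005

Start from the fixed due date, Oct 5, 2004.
Oct 5, 2004 falls on a listed holiday. Rolling to the next business day gives Oct 6, 2004, a Wednesday.
Add 1 month to Oct 6, 2004: Nov 6, 2004.
Because Nov 6, 2004 is a Saturday, the deadline becomes Nov 8, 2004 (Monday).
Add 3 months to Nov 8, 2004: Feb 8, 2005.
Since Feb 8, 2005 is a Tuesday and not a holiday, the date is unchanged.
Deadline: Feb 8, 2005.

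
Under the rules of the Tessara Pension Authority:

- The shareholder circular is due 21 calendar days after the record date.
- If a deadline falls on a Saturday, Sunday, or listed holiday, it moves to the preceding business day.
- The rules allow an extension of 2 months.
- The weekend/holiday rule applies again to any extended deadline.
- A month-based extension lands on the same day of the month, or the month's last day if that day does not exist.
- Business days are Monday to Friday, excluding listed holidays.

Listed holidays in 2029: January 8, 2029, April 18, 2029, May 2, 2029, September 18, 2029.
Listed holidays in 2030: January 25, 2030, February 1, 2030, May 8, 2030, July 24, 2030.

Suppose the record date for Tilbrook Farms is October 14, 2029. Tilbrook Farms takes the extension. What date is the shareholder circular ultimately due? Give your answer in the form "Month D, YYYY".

January 2, 2030

Trigger date October 14, 2029 + 21 calendar days = November 4, 2029.
November 4, 2029 is a Sunday, so it moves to the preceding business day, November 2, 2029 (Friday).
Add 2 months to November 2, 2029: January 2, 2030.
January 2, 2030 falls on a Wednesday, which is a business day, so no adjustment is needed.
Deadline: January 2, 2030.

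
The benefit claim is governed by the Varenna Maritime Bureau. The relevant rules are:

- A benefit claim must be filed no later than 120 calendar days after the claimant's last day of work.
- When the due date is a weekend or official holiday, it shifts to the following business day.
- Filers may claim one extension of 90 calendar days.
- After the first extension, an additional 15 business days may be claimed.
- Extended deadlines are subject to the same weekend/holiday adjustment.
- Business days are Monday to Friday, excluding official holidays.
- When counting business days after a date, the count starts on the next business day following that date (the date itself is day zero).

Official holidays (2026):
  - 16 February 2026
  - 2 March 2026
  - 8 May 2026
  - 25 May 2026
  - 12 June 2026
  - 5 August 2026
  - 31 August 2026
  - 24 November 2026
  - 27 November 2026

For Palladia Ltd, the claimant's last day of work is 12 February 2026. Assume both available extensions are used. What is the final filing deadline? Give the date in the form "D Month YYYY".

Adding 120 calendar days to 12 February 2026 gives 12 June 2026.
12 June 2026 is a listed holiday; the next business day is 15 June 2026 (Monday).
With the 90-day extension, 15 June 2026 becomes 13 September 2026.
13 September 2026 falls on a Sunday. Rolling to the next business day gives 14 September 2026, a Monday.
Counting 15 further business days from 14 September 2026 reaches 5 October 2026.
5 October 2026 is a Monday and not a listed holiday, so it stands.
The final due date is 5 October 2026.

5 October 2026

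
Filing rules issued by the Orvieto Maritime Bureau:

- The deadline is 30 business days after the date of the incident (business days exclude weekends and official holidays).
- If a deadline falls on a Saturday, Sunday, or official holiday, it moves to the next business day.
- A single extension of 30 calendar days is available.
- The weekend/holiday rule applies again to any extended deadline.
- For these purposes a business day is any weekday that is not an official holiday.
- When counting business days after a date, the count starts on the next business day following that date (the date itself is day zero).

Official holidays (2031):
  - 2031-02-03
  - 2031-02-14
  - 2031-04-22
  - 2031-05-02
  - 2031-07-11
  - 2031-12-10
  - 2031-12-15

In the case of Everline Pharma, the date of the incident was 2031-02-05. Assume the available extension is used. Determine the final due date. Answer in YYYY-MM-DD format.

2031-04-21

Counting 30 business days after 2031-02-05 (skipping weekends and listed holidays) reaches 2031-03-20.
Since 2031-03-20 is a Thursday and not a holiday, the date is unchanged.
Add the 30 calendar-day extension to 2031-03-20: 2031-04-19.
2031-04-19 falls on a Saturday. Rolling to the next business day gives 2031-04-21, a Monday.
So the filing is due 2031-04-21.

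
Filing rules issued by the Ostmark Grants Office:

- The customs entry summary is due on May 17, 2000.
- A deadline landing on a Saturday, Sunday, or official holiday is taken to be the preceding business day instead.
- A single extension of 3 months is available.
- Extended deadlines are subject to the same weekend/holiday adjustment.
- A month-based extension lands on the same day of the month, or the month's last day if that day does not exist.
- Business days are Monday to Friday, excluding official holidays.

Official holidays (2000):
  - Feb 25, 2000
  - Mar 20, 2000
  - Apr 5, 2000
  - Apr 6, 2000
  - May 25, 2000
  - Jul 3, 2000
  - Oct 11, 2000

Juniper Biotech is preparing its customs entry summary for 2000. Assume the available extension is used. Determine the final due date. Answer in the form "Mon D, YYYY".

The stated deadline is May 17, 2000.
May 17, 2000 (Wednesday) is already a business day.
Add 3 months to May 17, 2000: Aug 17, 2000.
Since Aug 17, 2000 is a Thursday and not a holiday, the date is unchanged.
Deadline: Aug 17, 2000.

Aug 17, 2000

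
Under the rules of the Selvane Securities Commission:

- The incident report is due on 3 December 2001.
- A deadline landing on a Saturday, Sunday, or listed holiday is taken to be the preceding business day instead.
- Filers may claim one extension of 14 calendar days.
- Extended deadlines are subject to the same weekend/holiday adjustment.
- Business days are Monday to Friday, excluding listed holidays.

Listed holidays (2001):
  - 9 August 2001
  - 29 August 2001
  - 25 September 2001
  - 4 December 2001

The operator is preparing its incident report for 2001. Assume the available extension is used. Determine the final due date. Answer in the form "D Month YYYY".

The statutory due date is 3 December 2001.
3 December 2001 falls on a Monday, which is a business day, so no adjustment is needed.
With the 14-day extension, 3 December 2001 becomes 17 December 2001.
17 December 2001 falls on a Monday, which is a business day, so no adjustment is needed.
Final deadline: 17 December 2001.

17 December 2001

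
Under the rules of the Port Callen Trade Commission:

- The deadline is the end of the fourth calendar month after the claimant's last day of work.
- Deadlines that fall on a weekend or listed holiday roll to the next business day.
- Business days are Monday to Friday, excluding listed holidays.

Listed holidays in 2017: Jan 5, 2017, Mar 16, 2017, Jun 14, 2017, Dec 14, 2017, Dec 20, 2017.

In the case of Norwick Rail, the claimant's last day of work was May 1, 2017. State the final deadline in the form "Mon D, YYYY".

Oct 2, 2017

4 months after May 1, 2017 falls in September 2017; the last day of that month is Sep 30, 2017.
Sep 30, 2017 falls on a Saturday. Rolling to the next business day gives Oct 2, 2017, a Monday.
Final deadline: Oct 2, 2017.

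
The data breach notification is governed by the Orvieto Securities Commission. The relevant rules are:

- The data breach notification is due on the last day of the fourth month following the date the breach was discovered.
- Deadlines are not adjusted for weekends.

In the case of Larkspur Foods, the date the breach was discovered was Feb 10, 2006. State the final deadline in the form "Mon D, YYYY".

Jun 30, 2006

4 months after Feb 10, 2006 is June 2006; that month ends on Jun 30, 2006.
No adjustment is made for weekends or holidays, so Jun 30, 2006 stands.
The final due date is Jun 30, 2006.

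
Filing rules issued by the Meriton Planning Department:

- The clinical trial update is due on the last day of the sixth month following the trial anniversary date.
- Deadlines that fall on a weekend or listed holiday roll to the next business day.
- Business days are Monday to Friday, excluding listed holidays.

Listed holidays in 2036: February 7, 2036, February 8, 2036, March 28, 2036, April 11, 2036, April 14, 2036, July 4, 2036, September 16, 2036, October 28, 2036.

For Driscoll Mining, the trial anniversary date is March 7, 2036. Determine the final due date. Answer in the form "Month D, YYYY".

September 30, 2036

6 months after March 7, 2036 is September 2036; that month ends on September 30, 2036.
Since September 30, 2036 is a Tuesday and not a holiday, the date is unchanged.
So the filing is due September 30, 2036.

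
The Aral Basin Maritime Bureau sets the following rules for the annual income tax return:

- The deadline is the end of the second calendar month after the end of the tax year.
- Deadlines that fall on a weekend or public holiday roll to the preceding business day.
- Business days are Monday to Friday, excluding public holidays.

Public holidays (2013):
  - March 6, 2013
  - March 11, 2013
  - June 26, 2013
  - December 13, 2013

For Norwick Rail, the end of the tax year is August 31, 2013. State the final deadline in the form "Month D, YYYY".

2 months after August 31, 2013 is October 2013; that month ends on October 31, 2013.
Since October 31, 2013 is a Thursday and not a holiday, the date is unchanged.
Deadline: October 31, 2013.

October 31, 2013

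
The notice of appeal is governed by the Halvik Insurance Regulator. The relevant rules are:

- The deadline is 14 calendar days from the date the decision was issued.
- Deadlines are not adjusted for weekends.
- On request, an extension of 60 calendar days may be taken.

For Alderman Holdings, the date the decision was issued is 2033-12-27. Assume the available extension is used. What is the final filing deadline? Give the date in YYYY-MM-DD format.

2034-03-11

From 2033-12-27, 14 calendar days later is 2034-01-10.
No adjustment is made for weekends or holidays, so 2034-01-10 stands.
Applying the 60-calendar-day extension: 2034-01-10 + 60 days = 2034-03-11.
2034-03-11 falls on a Saturday. The rules make no weekend/holiday allowance, so it remains 2034-03-11.
Final deadline: 2034-03-11.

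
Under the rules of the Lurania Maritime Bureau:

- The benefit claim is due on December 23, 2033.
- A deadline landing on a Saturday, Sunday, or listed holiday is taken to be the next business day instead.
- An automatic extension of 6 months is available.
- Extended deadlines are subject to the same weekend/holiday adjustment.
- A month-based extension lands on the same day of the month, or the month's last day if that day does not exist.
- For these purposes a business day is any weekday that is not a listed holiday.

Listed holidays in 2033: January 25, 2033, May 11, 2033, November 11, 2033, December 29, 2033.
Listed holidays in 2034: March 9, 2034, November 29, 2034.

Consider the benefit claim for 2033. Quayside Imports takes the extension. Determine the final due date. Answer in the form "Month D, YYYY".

Start from the fixed due date, December 23, 2033.
Since December 23, 2033 is a Friday and not a holiday, the date is unchanged.
Add 6 months to December 23, 2033: June 23, 2034.
June 23, 2034 falls on a Friday, which is a business day, so no adjustment is needed.
The final due date is June 23, 2034.

June 23, 2034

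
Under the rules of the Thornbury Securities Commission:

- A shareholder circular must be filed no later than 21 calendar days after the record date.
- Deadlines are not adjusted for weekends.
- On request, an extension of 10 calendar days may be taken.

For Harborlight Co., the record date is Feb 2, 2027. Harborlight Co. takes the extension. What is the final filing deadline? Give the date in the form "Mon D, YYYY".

21 calendar days after Feb 2, 2027 is Feb 23, 2027.
Feb 23, 2027 is a Tuesday; no weekend or holiday adjustment applies.
Applying the 10-calendar-day extension: Feb 23, 2027 + 10 days = Mar 5, 2027.
Mar 5, 2027 is a Friday; no weekend or holiday adjustment applies.
Final deadline: Mar 5, 2027.

Mar 5, 2027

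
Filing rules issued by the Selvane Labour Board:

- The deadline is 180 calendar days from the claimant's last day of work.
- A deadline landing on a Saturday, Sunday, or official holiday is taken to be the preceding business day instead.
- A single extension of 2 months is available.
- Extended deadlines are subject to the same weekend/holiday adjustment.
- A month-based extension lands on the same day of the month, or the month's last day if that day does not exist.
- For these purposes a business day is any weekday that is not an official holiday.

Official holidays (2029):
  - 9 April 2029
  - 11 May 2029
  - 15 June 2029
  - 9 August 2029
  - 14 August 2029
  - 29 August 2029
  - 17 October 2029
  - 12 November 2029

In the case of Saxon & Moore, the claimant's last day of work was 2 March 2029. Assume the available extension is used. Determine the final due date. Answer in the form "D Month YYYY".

From 2 March 2029, 180 calendar days later is 29 August 2029.
Because 29 August 2029 is a listed holiday, the deadline becomes 28 August 2029 (Tuesday).
Applying the 2 months extension: 2 months after 28 August 2029 is 28 October 2029.
28 October 2029 falls on a Sunday. Rolling to the preceding business day gives 26 October 2029, a Friday.
Deadline: 26 October 2029.

26 October 2029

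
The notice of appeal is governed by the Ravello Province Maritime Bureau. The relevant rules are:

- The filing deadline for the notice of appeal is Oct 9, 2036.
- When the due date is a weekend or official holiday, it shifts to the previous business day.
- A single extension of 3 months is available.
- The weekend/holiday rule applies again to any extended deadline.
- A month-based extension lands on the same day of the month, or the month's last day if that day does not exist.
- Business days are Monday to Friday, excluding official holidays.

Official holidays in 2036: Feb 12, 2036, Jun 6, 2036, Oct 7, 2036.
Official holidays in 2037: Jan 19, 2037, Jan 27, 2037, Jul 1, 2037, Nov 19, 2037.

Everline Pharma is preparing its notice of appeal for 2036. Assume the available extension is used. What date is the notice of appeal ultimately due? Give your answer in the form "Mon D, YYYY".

Jan 9, 2037

Start from the fixed due date, Oct 9, 2036.
Oct 9, 2036 (Thursday) is already a business day.
Applying the 3 months extension: 3 months after Oct 9, 2036 is Jan 9, 2037.
Jan 9, 2037 is a Friday and not a listed holiday, so it stands.
The final due date is Jan 9, 2037.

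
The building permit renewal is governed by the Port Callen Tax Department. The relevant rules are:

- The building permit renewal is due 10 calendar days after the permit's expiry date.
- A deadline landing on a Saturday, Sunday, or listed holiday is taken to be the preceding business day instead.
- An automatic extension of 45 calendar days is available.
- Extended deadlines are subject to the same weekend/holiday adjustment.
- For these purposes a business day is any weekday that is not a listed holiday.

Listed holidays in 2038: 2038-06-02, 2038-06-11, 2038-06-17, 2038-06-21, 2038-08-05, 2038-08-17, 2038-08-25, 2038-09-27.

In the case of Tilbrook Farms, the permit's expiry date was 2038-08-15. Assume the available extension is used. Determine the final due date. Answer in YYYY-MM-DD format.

2038-10-08

Trigger date 2038-08-15 + 10 calendar days = 2038-08-25.
2038-08-25 falls on a listed holiday. Rolling to the preceding business day gives 2038-08-24, a Tuesday.
Applying the 45-calendar-day extension: 2038-08-24 + 45 days = 2038-10-08.
Since 2038-10-08 is a Friday and not a holiday, the date is unchanged.
Final deadline: 2038-10-08.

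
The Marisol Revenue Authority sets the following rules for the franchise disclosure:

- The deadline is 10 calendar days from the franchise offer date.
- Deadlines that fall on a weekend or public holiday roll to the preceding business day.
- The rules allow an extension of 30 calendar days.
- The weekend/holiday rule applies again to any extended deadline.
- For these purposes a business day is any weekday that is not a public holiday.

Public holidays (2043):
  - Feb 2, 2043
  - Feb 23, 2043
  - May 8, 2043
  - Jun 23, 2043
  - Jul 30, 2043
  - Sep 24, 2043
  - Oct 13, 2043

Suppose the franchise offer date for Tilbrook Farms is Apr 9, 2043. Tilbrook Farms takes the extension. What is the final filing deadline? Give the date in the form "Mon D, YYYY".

Trigger date Apr 9, 2043 + 10 calendar days = Apr 19, 2043.
Because Apr 19, 2043 is a Sunday, the deadline becomes Apr 17, 2043 (Friday).
With the 30-day extension, Apr 17, 2043 becomes May 17, 2043.
Because May 17, 2043 is a Sunday, the deadline becomes May 15, 2043 (Friday).
Deadline: May 15, 2043.

May 15, 2043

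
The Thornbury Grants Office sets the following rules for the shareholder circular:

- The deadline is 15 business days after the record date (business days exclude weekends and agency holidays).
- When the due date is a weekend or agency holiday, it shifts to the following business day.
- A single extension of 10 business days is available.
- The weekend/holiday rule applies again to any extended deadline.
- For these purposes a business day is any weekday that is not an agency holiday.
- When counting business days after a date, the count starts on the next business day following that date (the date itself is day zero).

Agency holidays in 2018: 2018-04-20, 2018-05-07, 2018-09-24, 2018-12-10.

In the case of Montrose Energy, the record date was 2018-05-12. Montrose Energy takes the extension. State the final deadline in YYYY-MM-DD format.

2018-06-15

Counting 15 business days after 2018-05-12 (skipping weekends and listed holidays) reaches 2018-06-01.
Since 2018-06-01 is a Friday and not a holiday, the date is unchanged.
Applying the 10-business-day extension: 10 business days after 2018-06-01 is 2018-06-15.
Since 2018-06-15 is a Friday and not a holiday, the date is unchanged.
Deadline: 2018-06-15.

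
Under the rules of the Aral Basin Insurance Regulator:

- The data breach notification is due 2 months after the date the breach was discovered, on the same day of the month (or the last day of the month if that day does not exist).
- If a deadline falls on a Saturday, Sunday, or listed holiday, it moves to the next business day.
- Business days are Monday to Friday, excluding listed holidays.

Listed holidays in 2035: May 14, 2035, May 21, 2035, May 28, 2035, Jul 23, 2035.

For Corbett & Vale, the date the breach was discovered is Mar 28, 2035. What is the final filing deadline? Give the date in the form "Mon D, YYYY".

May 29, 2035

Moving 2 months forward from Mar 28, 2035 on the corresponding day gives May 28, 2035.
May 28, 2035 is a listed holiday, so it moves to the next business day, May 29, 2035 (Tuesday).
So the filing is due May 29, 2035.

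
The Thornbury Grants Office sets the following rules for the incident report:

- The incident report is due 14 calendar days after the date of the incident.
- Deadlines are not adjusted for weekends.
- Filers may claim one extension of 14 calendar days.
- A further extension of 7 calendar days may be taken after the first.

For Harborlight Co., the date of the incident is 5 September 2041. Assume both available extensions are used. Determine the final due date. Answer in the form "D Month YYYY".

10 October 2041

Trigger date 5 September 2041 + 14 calendar days = 19 September 2041.
19 September 2041 falls on a Thursday. The rules make no weekend/holiday allowance, so it remains 19 September 2041.
The 14-calendar-day extension moves the deadline from 19 September 2041 to 3 October 2041.
3 October 2041 is a Thursday; no weekend or holiday adjustment applies.
Add the 7 calendar-day extension to 3 October 2041: 10 October 2041.
10 October 2041 is a Thursday; no weekend or holiday adjustment applies.
The final due date is 10 October 2041.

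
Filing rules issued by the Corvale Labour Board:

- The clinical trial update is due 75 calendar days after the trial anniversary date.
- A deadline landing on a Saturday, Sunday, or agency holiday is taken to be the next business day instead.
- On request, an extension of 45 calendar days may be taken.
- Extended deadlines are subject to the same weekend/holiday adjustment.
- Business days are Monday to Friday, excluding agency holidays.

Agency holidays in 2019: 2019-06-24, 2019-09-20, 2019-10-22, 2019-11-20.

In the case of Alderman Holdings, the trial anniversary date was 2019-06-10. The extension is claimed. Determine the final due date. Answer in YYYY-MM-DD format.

Adding 75 calendar days to 2019-06-10 gives 2019-08-24.
2019-08-24 is a Saturday; the next business day is 2019-08-26 (Monday).
Add the 45 calendar-day extension to 2019-08-26: 2019-10-10.
2019-10-10 falls on a Thursday, which is a business day, so no adjustment is needed.
The final due date is 2019-10-10.

2019-10-10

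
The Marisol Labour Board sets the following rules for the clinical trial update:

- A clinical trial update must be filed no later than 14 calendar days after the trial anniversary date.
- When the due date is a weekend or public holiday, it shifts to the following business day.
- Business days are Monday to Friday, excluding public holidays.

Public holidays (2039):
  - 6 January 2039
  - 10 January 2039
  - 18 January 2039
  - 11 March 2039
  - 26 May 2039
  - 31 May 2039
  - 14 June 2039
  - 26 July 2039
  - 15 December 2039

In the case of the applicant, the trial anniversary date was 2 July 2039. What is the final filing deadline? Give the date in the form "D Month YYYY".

From 2 July 2039, 14 calendar days later is 16 July 2039.
16 July 2039 is a Saturday; the next business day is 18 July 2039 (Monday).
So the filing is due 18 July 2039.

18 July 2039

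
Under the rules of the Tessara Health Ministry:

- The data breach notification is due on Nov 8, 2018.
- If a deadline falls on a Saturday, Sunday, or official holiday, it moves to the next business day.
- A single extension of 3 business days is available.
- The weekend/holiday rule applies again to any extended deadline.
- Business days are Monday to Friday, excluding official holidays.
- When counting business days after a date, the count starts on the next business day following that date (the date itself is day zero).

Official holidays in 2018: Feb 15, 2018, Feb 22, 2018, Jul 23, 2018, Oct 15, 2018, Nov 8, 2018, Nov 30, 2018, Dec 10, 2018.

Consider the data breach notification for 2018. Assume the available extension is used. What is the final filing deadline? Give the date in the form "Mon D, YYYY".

Nov 14, 2018

Start from the fixed due date, Nov 8, 2018.
Nov 8, 2018 is a listed holiday, so it moves to the next business day, Nov 9, 2018 (Friday).
Applying the 3-business-day extension: 3 business days after Nov 9, 2018 is Nov 14, 2018.
Nov 14, 2018 falls on a Wednesday, which is a business day, so no adjustment is needed.
The final due date is Nov 14, 2018.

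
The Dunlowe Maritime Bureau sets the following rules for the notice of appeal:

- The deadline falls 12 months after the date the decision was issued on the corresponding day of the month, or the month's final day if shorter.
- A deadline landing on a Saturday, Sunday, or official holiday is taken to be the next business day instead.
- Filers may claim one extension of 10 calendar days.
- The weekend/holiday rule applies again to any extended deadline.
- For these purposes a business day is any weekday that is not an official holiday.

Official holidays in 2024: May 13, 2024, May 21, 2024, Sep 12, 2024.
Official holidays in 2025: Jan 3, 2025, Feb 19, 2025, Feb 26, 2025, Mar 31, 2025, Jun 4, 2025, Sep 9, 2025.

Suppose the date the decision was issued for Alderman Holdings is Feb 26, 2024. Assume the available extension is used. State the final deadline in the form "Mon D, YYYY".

Mar 10, 2025

Moving 12 months forward from Feb 26, 2024 on the corresponding day gives Feb 26, 2025.
Feb 26, 2025 is a listed holiday, so it moves to the next business day, Feb 27, 2025 (Thursday).
Applying the 10-calendar-day extension: Feb 27, 2025 + 10 days = Mar 9, 2025.
Mar 9, 2025 is a Sunday, so it moves to the next business day, Mar 10, 2025 (Monday).
Final deadline: Mar 10, 2025.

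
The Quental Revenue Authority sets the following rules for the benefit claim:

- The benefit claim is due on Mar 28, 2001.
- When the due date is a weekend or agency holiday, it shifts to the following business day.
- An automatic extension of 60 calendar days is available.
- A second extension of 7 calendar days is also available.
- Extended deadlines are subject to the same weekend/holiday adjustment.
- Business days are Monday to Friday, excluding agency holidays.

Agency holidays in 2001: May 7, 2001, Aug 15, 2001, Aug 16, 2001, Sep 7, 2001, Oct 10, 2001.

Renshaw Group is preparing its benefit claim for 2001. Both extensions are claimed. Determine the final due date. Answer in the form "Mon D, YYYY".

Jun 4, 2001

Start from the fixed due date, Mar 28, 2001.
Mar 28, 2001 (Wednesday) is already a business day.
Applying the 60-calendar-day extension: Mar 28, 2001 + 60 days = May 27, 2001.
Because May 27, 2001 is a Sunday, the deadline becomes May 28, 2001 (Monday).
Add the 7 calendar-day extension to May 28, 2001: Jun 4, 2001.
Since Jun 4, 2001 is a Monday and not a holiday, the date is unchanged.
The final due date is Jun 4, 2001.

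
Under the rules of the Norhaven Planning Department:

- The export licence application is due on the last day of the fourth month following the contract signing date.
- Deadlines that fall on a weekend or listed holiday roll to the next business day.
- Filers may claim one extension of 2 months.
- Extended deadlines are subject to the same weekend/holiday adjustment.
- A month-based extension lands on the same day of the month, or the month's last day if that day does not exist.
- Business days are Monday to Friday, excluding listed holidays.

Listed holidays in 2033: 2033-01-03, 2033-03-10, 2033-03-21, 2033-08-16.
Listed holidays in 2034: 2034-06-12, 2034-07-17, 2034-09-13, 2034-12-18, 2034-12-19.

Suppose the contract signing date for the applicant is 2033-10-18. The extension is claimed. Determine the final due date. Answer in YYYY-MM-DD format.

2034-04-28

4 months after 2033-10-18 is February 2034; that month ends on 2034-02-28.
2034-02-28 falls on a Tuesday, which is a business day, so no adjustment is needed.
The 2 months extension carries 2034-02-28 to 2034-04-28.
2034-04-28 (Friday) is already a business day.
Deadline: 2034-04-28.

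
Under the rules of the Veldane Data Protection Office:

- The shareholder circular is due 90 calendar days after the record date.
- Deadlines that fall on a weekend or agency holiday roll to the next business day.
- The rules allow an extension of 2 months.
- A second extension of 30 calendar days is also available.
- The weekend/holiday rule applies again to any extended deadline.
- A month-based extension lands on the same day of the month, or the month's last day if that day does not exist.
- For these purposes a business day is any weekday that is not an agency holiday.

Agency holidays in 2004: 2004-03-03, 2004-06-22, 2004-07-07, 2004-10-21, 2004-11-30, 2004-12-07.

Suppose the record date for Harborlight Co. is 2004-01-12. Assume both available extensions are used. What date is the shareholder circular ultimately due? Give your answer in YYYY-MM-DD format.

90 calendar days after 2004-01-12 is 2004-04-11.
2004-04-11 falls on a Sunday. Rolling to the next business day gives 2004-04-12, a Monday.
Add 2 months to 2004-04-12: 2004-06-12.
2004-06-12 is a Saturday; the next business day is 2004-06-14 (Monday).
Add the 30 calendar-day extension to 2004-06-14: 2004-07-14.
2004-07-14 falls on a Wednesday, which is a business day, so no adjustment is needed.
The final due date is 2004-07-14.

2004-07-14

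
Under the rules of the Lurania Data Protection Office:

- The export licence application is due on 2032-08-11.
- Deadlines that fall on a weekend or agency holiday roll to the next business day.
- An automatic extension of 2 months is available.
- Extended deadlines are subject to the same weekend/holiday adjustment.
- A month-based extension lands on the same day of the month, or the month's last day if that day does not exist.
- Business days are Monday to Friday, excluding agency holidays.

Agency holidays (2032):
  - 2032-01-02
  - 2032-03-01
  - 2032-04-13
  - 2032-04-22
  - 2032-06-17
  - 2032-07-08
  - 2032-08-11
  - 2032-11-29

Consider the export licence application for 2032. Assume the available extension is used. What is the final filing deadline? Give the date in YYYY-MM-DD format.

The stated deadline is 2032-08-11.
2032-08-11 is a listed holiday; the next business day is 2032-08-12 (Thursday).
The 2 months extension carries 2032-08-12 to 2032-10-12.
2032-10-12 is a Tuesday and not a listed holiday, so it stands.
So the filing is due 2032-10-12.

2032-10-12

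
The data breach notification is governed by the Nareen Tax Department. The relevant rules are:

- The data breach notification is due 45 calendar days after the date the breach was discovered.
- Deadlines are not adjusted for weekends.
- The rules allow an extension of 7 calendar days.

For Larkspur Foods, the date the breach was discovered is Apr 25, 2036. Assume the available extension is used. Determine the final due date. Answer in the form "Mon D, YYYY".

Jun 16, 2036

Adding 45 calendar days to Apr 25, 2036 gives Jun 9, 2036.
Jun 9, 2036 falls on a Monday. The rules make no weekend/holiday allowance, so it remains Jun 9, 2036.
Applying the 7-calendar-day extension: Jun 9, 2036 + 7 days = Jun 16, 2036.
Jun 16, 2036 is a Monday; no weekend or holiday adjustment applies.
So the filing is due Jun 16, 2036.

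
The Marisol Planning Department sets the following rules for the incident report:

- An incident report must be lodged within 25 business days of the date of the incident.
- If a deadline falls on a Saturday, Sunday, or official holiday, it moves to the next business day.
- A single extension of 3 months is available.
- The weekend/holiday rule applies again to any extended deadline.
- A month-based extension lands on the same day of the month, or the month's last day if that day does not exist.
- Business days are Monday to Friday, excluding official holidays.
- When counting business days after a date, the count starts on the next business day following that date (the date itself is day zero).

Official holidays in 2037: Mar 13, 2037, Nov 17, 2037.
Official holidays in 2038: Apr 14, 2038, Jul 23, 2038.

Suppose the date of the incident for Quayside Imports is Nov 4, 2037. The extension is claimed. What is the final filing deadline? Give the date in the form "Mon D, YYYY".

Counting 25 business days after Nov 4, 2037 (skipping weekends and listed holidays) reaches Dec 10, 2037.
Dec 10, 2037 is a Thursday and not a listed holiday, so it stands.
Add 3 months to Dec 10, 2037: Mar 10, 2038.
Since Mar 10, 2038 is a Wednesday and not a holiday, the date is unchanged.
Deadline: Mar 10, 2038.

Mar 10, 2038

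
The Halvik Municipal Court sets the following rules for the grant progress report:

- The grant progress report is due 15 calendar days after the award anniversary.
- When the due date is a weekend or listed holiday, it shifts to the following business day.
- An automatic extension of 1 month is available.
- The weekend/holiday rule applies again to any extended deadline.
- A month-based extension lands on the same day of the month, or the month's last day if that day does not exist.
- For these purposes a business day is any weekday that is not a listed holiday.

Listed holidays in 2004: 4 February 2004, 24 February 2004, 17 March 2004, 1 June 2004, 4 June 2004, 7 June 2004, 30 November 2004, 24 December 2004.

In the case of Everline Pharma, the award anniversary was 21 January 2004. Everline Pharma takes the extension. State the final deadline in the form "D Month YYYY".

5 March 2004

Adding 15 calendar days to 21 January 2004 gives 5 February 2004.
5 February 2004 (Thursday) is already a business day.
Add 1 month to 5 February 2004: 5 March 2004.
5 March 2004 (Friday) is already a business day.
So the filing is due 5 March 2004.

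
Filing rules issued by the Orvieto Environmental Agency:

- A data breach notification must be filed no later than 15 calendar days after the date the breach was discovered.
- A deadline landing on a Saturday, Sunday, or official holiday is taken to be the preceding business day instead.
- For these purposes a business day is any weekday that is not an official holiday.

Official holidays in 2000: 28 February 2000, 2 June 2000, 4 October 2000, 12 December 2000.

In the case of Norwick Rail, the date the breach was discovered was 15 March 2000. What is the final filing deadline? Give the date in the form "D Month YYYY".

30 March 2000

Adding 15 calendar days to 15 March 2000 gives 30 March 2000.
30 March 2000 (Thursday) is already a business day.
Deadline: 30 March 2000.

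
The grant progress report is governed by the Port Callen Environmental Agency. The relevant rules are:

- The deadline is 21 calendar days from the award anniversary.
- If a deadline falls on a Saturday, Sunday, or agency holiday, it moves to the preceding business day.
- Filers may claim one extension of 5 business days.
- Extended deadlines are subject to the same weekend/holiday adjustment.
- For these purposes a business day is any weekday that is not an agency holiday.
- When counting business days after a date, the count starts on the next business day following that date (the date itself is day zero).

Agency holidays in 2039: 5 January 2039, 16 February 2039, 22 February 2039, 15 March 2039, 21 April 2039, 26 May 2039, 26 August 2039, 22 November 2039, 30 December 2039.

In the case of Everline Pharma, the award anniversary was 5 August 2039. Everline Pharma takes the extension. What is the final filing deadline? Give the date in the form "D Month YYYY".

2 September 2039

21 calendar days after 5 August 2039 is 26 August 2039.
26 August 2039 falls on a listed holiday. Rolling to the preceding business day gives 25 August 2039, a Thursday.
Applying the 5-business-day extension: 5 business days after 25 August 2039 is 2 September 2039.
Since 2 September 2039 is a Friday and not a holiday, the date is unchanged.
The final due date is 2 September 2039.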